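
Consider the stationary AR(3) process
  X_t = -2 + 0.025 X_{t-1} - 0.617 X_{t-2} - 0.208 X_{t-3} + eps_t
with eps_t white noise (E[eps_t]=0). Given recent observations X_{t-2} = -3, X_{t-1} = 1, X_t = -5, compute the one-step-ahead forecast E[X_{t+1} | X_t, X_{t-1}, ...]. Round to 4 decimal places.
E[X_{t+1} \mid \mathcal F_t] = -2.1180

For an AR(p) model X_t = c + sum_i phi_i X_{t-i} + eps_t, the
one-step-ahead conditional mean is
  E[X_{t+1} | X_t, ...] = c + sum_i phi_i X_{t+1-i}.
Substitute known values:
  E[X_{t+1} | ...] = -2 + (0.025) * (-5) + (-0.617) * (1) + (-0.208) * (-3)
                   = -2.1180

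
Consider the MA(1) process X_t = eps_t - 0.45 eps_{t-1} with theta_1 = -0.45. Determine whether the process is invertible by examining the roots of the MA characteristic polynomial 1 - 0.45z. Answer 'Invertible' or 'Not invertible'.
\text{Invertible}

The MA(q) characteristic polynomial is P(z) = 1 - 0.45z.
Invertibility requires all roots to lie outside the unit circle, i.e. |z| > 1 for every root.
This is linear in z: 1 + (-0.45) z = 0  =>  z = -1/(-0.45) = 2.222222,  |z| = 2.222222.
Moduli of all roots: 2.2222.
All moduli strictly greater than 1? Yes.
Verdict: Invertible.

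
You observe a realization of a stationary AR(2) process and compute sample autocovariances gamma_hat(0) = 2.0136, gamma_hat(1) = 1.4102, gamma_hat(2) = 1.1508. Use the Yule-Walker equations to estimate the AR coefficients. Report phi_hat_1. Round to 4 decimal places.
\hat\phi_{1} = 0.5889

The Yule-Walker equations for an AR(p) process read, in matrix form,
  Gamma_p phi = r_p,   with   (Gamma_p)_{ij} = gamma(|i - j|),
                       (r_p)_i = gamma(i),   i,j = 1..p.
Substitute the sample gammas (Toeplitz matrix and right-hand side of size 2):
  Gamma_p = [[2.0136, 1.4102], [1.4102, 2.0136]]
  r_p     = [1.4102, 1.1508]
Written out:
  2.0136 phi_1 + 1.4102 phi_2 = 1.4102
  1.4102 phi_1 + 2.0136 phi_2 = 1.1508
Solve by Cramer's rule:
  det = gamma(0)^2 - gamma(1)^2 = (2.0136)^2 - (1.4102)^2 = 4.05458496 - 1.98866404 = 2.06592092
  phi_hat_1 = [gamma(1) gamma(0) - gamma(1) gamma(2)] / det = [(1.4102)(2.0136) - (1.4102)(1.1508)] / 2.06592092 = 1.21672056 / 2.06592092 = 0.5889
  phi_hat_2 = [gamma(0) gamma(2) - gamma(1)^2] / det = [(2.0136)(1.1508) - (1.4102)^2] / 2.06592092 = 0.32858684 / 2.06592092 = 0.1591
So phi_hat = [0.5889, 0.1591].
Therefore phi_hat_1 = 0.5889.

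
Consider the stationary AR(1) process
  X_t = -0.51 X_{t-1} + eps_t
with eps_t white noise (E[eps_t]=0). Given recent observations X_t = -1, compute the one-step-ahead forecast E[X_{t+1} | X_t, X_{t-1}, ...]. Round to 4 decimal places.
E[X_{t+1} \mid \mathcal F_t] = 0.5100

For an AR(p) model X_t = c + sum_i phi_i X_{t-i} + eps_t, the
one-step-ahead conditional mean is
  E[X_{t+1} | X_t, ...] = c + sum_i phi_i X_{t+1-i}.
Substitute known values:
  E[X_{t+1} | ...] = (-0.51) * (-1)
                   = 0.5100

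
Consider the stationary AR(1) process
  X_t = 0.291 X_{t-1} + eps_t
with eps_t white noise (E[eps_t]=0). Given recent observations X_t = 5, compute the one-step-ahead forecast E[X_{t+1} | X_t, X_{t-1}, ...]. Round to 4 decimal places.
E[X_{t+1} \mid \mathcal F_t] = 1.4550

For an AR(p) model X_t = c + sum_i phi_i X_{t-i} + eps_t, the
one-step-ahead conditional mean is
  E[X_{t+1} | X_t, ...] = c + sum_i phi_i X_{t+1-i}.
Substitute known values:
  E[X_{t+1} | ...] = (0.291) * (5)
                   = 1.4550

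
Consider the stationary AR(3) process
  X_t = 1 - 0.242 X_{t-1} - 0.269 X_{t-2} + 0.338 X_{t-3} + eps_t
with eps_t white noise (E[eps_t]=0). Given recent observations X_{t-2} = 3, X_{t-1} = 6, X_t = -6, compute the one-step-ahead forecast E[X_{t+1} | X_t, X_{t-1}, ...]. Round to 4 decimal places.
E[X_{t+1} \mid \mathcal F_t] = 1.8520

For an AR(p) model X_t = c + sum_i phi_i X_{t-i} + eps_t, the
one-step-ahead conditional mean is
  E[X_{t+1} | X_t, ...] = c + sum_i phi_i X_{t+1-i}.
Substitute known values:
  E[X_{t+1} | ...] = 1 + (-0.242) * (-6) + (-0.269) * (6) + (0.338) * (3)
                   = 1.8520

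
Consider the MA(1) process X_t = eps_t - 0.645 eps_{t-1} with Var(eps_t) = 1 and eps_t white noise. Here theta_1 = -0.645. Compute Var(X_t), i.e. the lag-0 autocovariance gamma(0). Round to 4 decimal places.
\gamma(0) = 1.4160

For an MA(q) process X_t = eps_t + sum_i theta_i eps_{t-i} with
Var(eps_t) = sigma^2, the variance is
  gamma(0) = sigma^2 * (1 + sum_i theta_i^2).
  sum_i theta_i^2 = (-0.645)^2 = 0.416025.
  gamma(0) = 1 * (1 + 0.416025) = 1 * 1.416025 = 1.416025, which rounds to 1.4160.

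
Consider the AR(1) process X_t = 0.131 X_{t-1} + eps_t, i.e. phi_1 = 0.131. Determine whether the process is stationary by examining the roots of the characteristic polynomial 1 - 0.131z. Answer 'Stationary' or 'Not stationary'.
\text{Stationary}

The AR(p) characteristic polynomial is P(z) = 1 - 0.131z.
Stationarity requires all roots to lie outside the unit circle, i.e. |z| > 1 for every root.
This is linear in z: 1 + (-0.131) z = 0  =>  z = -1/(-0.131) = 7.633588,  |z| = 7.633588.
Moduli of all roots: 7.6336.
All moduli strictly greater than 1? Yes.
Verdict: Stationary.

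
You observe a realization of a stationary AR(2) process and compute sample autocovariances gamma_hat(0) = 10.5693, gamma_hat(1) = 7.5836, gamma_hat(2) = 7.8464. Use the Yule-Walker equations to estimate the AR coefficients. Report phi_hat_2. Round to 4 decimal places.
\hat\phi_{2} = 0.4690

The Yule-Walker equations for an AR(p) process read, in matrix form,
  Gamma_p phi = r_p,   with   (Gamma_p)_{ij} = gamma(|i - j|),
                       (r_p)_i = gamma(i),   i,j = 1..p.
Substitute the sample gammas (Toeplitz matrix and right-hand side of size 2):
  Gamma_p = [[10.5693, 7.5836], [7.5836, 10.5693]]
  r_p     = [7.5836, 7.8464]
Written out:
  10.5693 phi_1 + 7.5836 phi_2 = 7.5836
  7.5836 phi_1 + 10.5693 phi_2 = 7.8464
Solve by Cramer's rule:
  det = gamma(0)^2 - gamma(1)^2 = (10.5693)^2 - (7.5836)^2 = 111.71010249 - 57.51098896 = 54.19911353
  phi_hat_1 = [gamma(1) gamma(0) - gamma(1) gamma(2)] / det = [(7.5836)(10.5693) - (7.5836)(7.8464)] / 54.19911353 = 20.64938444 / 54.19911353 = 0.381
  phi_hat_2 = [gamma(0) gamma(2) - gamma(1)^2] / det = [(10.5693)(7.8464) - (7.5836)^2] / 54.19911353 = 25.41996656 / 54.19911353 = 0.469
So phi_hat = [0.3810, 0.4690].
Therefore phi_hat_2 = 0.4690.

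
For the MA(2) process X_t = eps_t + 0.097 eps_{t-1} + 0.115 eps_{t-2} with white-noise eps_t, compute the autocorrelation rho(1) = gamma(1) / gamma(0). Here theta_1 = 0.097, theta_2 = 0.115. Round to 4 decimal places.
\rho(1) = 0.1058

For an MA(q) process with theta_0 = 1, the autocovariance is
  gamma(k) = sigma^2 * sum_{i=0..q-k} theta_i * theta_{i+k},
and rho(k) = gamma(k) / gamma(0). Sigma^2 cancels.
  numerator   = (1)*(0.097) + (0.097)*(0.115) = 0.108155.
  denominator = (1)^2 + (0.097)^2 + (0.115)^2 = 1.022634.
  rho(1) = 0.108155 / 1.022634 = 0.1058.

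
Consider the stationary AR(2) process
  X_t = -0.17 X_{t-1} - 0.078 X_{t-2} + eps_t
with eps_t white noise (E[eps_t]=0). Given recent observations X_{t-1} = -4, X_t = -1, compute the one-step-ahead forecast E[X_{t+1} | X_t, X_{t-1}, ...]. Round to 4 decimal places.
E[X_{t+1} \mid \mathcal F_t] = 0.4820

For an AR(p) model X_t = c + sum_i phi_i X_{t-i} + eps_t, the
one-step-ahead conditional mean is
  E[X_{t+1} | X_t, ...] = c + sum_i phi_i X_{t+1-i}.
Substitute known values:
  E[X_{t+1} | ...] = (-0.17) * (-1) + (-0.078) * (-4)
                   = 0.4820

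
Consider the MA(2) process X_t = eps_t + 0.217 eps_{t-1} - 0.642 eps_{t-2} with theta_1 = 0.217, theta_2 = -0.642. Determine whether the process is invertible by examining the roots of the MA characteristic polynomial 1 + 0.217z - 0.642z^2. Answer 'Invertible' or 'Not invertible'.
\text{Invertible}

The MA(q) characteristic polynomial is P(z) = 1 + 0.217z - 0.642z^2.
Invertibility requires all roots to lie outside the unit circle, i.e. |z| > 1 for every root.
Set 1 + (0.217) z + (-0.642) z^2 = 0, i.e. a z^2 + b z + c = 0 with a = -0.642, b = 0.217, c = 1.
Discriminant D = b^2 - 4ac = (0.217)^2 - 4*(-0.642)*1 = 0.047089 - (-2.568) = 2.615089.
D >= 0, so the roots are real: z = (-b +/- sqrt(D)) / (2a) = (-0.217 +/- 1.617124) / (-1.284).
  z_1 = (-0.217 + 1.617124) / (-1.284) = -1.0904,   |z_1| = 1.0904.
  z_2 = (-0.217 - 1.617124) / (-1.284) = 1.4284,   |z_2| = 1.4284.
Moduli of all roots: 1.0904, 1.4284.
All moduli strictly greater than 1? Yes.
Verdict: Invertible.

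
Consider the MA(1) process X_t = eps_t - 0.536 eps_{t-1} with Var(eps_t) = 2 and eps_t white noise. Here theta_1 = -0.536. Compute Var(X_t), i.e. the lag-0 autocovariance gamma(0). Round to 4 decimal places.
\gamma(0) = 2.5746

For an MA(q) process X_t = eps_t + sum_i theta_i eps_{t-i} with
Var(eps_t) = sigma^2, the variance is
  gamma(0) = sigma^2 * (1 + sum_i theta_i^2).
  sum_i theta_i^2 = (-0.536)^2 = 0.287296.
  gamma(0) = 2 * (1 + 0.287296) = 2 * 1.287296 = 2.574592, which rounds to 2.5746.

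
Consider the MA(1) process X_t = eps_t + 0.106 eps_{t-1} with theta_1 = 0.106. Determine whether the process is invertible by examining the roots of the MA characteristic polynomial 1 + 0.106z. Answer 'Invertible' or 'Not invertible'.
\text{Invertible}

The MA(q) characteristic polynomial is P(z) = 1 + 0.106z.
Invertibility requires all roots to lie outside the unit circle, i.e. |z| > 1 for every root.
This is linear in z: 1 + (0.106) z = 0  =>  z = -1/(0.106) = -9.433962,  |z| = 9.433962.
Moduli of all roots: 9.4340.
All moduli strictly greater than 1? Yes.
Verdict: Invertible.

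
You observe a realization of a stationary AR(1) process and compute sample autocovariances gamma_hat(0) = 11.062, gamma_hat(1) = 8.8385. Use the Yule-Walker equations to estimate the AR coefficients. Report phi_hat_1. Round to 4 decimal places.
\hat\phi_{1} = 0.7990

The Yule-Walker equations for an AR(p) process read, in matrix form,
  Gamma_p phi = r_p,   with   (Gamma_p)_{ij} = gamma(|i - j|),
                       (r_p)_i = gamma(i),   i,j = 1..p.
Substitute the sample gammas (Toeplitz matrix and right-hand side of size 1):
  Gamma_p = [[11.062]]
  r_p     = [8.8385]
With p = 1 this is the single equation gamma(0) phi_1 = gamma(1):
  phi_hat_1 = gamma(1) / gamma(0) = 8.8385 / 11.062 = 0.7990.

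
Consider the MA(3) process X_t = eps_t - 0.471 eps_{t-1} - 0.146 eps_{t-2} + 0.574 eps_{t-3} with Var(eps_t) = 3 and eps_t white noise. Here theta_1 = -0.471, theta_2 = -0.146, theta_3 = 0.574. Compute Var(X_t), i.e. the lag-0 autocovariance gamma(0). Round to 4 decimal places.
\gamma(0) = 4.7179

For an MA(q) process X_t = eps_t + sum_i theta_i eps_{t-i} with
Var(eps_t) = sigma^2, the variance is
  gamma(0) = sigma^2 * (1 + sum_i theta_i^2).
  sum_i theta_i^2 = (-0.471)^2 + (-0.146)^2 + (0.574)^2 = 0.221841 + 0.021316 + 0.329476 = 0.572633.
  gamma(0) = 3 * (1 + 0.572633) = 3 * 1.572633 = 4.717899, which rounds to 4.7179.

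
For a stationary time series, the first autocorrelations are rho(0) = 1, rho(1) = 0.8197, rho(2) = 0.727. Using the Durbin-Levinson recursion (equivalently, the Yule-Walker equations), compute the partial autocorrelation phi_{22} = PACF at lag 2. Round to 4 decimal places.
\phi_{22} = 0.1679

The PACF at lag k is phi_{kk}, the last component of the solution
to the Yule-Walker system G_k phi = r_k where
  (G_k)_{ij} = rho(|i - j|), (r_k)_i = rho(i), i,j = 1..k.
Equivalently, Durbin-Levinson gives phi_{kk} iteratively:
  phi_{11} = rho(1)
  phi_{kk} = [rho(k) - sum_{j=1..k-1} phi_{k-1,j} rho(k-j)]
            / [1 - sum_{j=1..k-1} phi_{k-1,j} rho(j)],
  phi_{k,j} = phi_{k-1,j} - phi_{kk} phi_{k-1,k-j},  j = 1..k-1.
Step k = 1:
  phi_11 = rho(1) = 0.8197.
Step k = 2:
  phi_22 = [rho(2) - phi_11 rho(1)] / [1 - phi_11 rho(1)] = [0.727 - (0.8197)(0.8197)] / [1 - (0.8197)(0.8197)]
         = 0.05509191 / 0.32809191 = 0.1679.
Therefore phi_{22} = 0.1679.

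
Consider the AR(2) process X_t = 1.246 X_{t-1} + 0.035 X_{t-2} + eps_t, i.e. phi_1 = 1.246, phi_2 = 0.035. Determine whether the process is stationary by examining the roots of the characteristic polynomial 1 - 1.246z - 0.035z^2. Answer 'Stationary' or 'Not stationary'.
\text{Not stationary}

The AR(p) characteristic polynomial is P(z) = 1 - 1.246z - 0.035z^2.
Stationarity requires all roots to lie outside the unit circle, i.e. |z| > 1 for every root.
Set 1 + (-1.246) z + (-0.035) z^2 = 0, i.e. a z^2 + b z + c = 0 with a = -0.035, b = -1.246, c = 1.
Discriminant D = b^2 - 4ac = (-1.246)^2 - 4*(-0.035)*1 = 1.552516 - (-0.14) = 1.692516.
D >= 0, so the roots are real: z = (-b +/- sqrt(D)) / (2a) = (1.246 +/- 1.300967) / (-0.07).
  z_1 = (1.246 + 1.300967) / (-0.07) = -36.3852,   |z_1| = 36.3852.
  z_2 = (1.246 - 1.300967) / (-0.07) = 0.7852,   |z_2| = 0.7852.
Moduli of all roots: 36.3852, 0.7852.
All moduli strictly greater than 1? No.
Verdict: Not stationary.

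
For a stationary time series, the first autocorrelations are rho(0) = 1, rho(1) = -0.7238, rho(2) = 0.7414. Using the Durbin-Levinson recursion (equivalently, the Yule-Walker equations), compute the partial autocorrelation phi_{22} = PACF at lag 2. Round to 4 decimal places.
\phi_{22} = 0.4569

The PACF at lag k is phi_{kk}, the last component of the solution
to the Yule-Walker system G_k phi = r_k where
  (G_k)_{ij} = rho(|i - j|), (r_k)_i = rho(i), i,j = 1..k.
Equivalently, Durbin-Levinson gives phi_{kk} iteratively:
  phi_{11} = rho(1)
  phi_{kk} = [rho(k) - sum_{j=1..k-1} phi_{k-1,j} rho(k-j)]
            / [1 - sum_{j=1..k-1} phi_{k-1,j} rho(j)],
  phi_{k,j} = phi_{k-1,j} - phi_{kk} phi_{k-1,k-j},  j = 1..k-1.
Step k = 1:
  phi_11 = rho(1) = -0.7238.
Step k = 2:
  phi_22 = [rho(2) - phi_11 rho(1)] / [1 - phi_11 rho(1)] = [0.7414 - (-0.7238)(-0.7238)] / [1 - (-0.7238)(-0.7238)]
         = 0.21751356 / 0.47611356 = 0.4569.
Therefore phi_{22} = 0.4569.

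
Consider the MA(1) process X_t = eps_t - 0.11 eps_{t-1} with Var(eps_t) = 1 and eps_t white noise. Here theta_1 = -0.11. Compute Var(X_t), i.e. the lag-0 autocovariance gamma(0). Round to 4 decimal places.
\gamma(0) = 1.0121

For an MA(q) process X_t = eps_t + sum_i theta_i eps_{t-i} with
Var(eps_t) = sigma^2, the variance is
  gamma(0) = sigma^2 * (1 + sum_i theta_i^2).
  sum_i theta_i^2 = (-0.11)^2 = 0.0121.
  gamma(0) = 1 * (1 + 0.0121) = 1 * 1.0121 = 1.0121.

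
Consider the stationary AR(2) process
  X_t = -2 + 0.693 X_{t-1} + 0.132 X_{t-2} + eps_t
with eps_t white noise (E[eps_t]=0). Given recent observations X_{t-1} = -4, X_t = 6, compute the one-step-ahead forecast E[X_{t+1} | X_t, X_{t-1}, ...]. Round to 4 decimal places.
E[X_{t+1} \mid \mathcal F_t] = 1.6300

For an AR(p) model X_t = c + sum_i phi_i X_{t-i} + eps_t, the
one-step-ahead conditional mean is
  E[X_{t+1} | X_t, ...] = c + sum_i phi_i X_{t+1-i}.
Substitute known values:
  E[X_{t+1} | ...] = -2 + (0.693) * (6) + (0.132) * (-4)
                   = 1.6300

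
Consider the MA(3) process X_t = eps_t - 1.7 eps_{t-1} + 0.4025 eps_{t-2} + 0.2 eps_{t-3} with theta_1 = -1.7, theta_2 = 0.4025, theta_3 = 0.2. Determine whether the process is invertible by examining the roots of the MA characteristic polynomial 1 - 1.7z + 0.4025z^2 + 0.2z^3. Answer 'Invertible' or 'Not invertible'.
\text{Not invertible}

The MA(q) characteristic polynomial is P(z) = 1 - 1.7z + 0.4025z^2 + 0.2z^3.
Invertibility requires all roots to lie outside the unit circle, i.e. |z| > 1 for every root.
Degree 3: look for a simple real root z0 first, then factor out (1 - z/z0) and solve the remaining quadratic.
Testing z0 = 0.8: P(0.8) = 1 + (-1.7)(0.8) + (0.4025)(0.8)^2 + (0.2)(0.8)^3
  = 1 + (-1.36) + (0.2576) + (0.1024) = 0.  So z_0 = 0.8 is a root, |z_0| = 0.8.
Divide out the factor (1 - 1.25 z) = (1 - z/z0) (since 1/z0 = 1.25):
  P(z) = (1 - 1.25 z)(1 + (-0.45) z + (-0.16) z^2)
  [check: z-coef -0.45 - (1.25) = -1.7; z^2-coef -0.16 - (1.25)(-0.45) = 0.4025; z^3-coef -(1.25)(-0.16) = 0.2.]
Remaining roots from the quadratic factor 1 + (-0.45) z + (-0.16) z^2:
  Set 1 + (-0.45) z + (-0.16) z^2 = 0, i.e. a z^2 + b z + c = 0 with a = -0.16, b = -0.45, c = 1.
  Discriminant D = b^2 - 4ac = (-0.45)^2 - 4*(-0.16)*1 = 0.2025 - (-0.64) = 0.8425.
  D >= 0, so the roots are real: z = (-b +/- sqrt(D)) / (2a) = (0.45 +/- 0.917878) / (-0.32).
    z_1 = (0.45 + 0.917878) / (-0.32) = -4.2746,   |z_1| = 4.2746.
    z_2 = (0.45 - 0.917878) / (-0.32) = 1.4621,   |z_2| = 1.4621.
Moduli of all roots: 0.8000, 4.2746, 1.4621.
All moduli strictly greater than 1? No.
Verdict: Not invertible.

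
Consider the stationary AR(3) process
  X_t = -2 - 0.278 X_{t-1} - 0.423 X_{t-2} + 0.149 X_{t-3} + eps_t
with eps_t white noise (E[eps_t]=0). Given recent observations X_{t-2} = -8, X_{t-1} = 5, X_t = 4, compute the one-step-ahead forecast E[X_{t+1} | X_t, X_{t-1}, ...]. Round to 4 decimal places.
E[X_{t+1} \mid \mathcal F_t] = -6.4190

For an AR(p) model X_t = c + sum_i phi_i X_{t-i} + eps_t, the
one-step-ahead conditional mean is
  E[X_{t+1} | X_t, ...] = c + sum_i phi_i X_{t+1-i}.
Substitute known values:
  E[X_{t+1} | ...] = -2 + (-0.278) * (4) + (-0.423) * (5) + (0.149) * (-8)
                   = -6.4190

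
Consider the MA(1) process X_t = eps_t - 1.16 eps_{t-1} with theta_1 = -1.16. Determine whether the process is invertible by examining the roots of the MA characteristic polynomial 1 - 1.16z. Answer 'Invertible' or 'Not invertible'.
\text{Not invertible}

The MA(q) characteristic polynomial is P(z) = 1 - 1.16z.
Invertibility requires all roots to lie outside the unit circle, i.e. |z| > 1 for every root.
This is linear in z: 1 + (-1.16) z = 0  =>  z = -1/(-1.16) = 0.862069,  |z| = 0.862069.
Moduli of all roots: 0.8621.
All moduli strictly greater than 1? No.
Verdict: Not invertible.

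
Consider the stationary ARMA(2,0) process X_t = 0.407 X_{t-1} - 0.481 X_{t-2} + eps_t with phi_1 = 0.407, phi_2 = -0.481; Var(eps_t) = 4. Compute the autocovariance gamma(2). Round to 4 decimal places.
\gamma(2) = -2.0780

Multiply the model equation by X_{t-k} and take expectations. With theta_0 = psi_0 = 1 and psi_j the MA(infinity) weights, this gives
  gamma(k) - sum_i phi_i gamma(k-i) = c_k,
  c_k = sigma^2 * sum_{j=k..q} theta_j psi_{j-k}   (c_k = 0 for k > q),
using gamma(-m) = gamma(m).
Pure AR (q = 0): c_0 = sigma^2 = 4, c_k = 0 for k >= 1.
Equations for k = 0, 1, 2 (AR order 2, c_2 = 0):
  (E0) gamma(0) = phi_1 gamma(1) + phi_2 gamma(2) + c_0
  (E1) gamma(1) = phi_1 gamma(0) + phi_2 gamma(1) + c_1
  (E2) gamma(2) = phi_1 gamma(1) + phi_2 gamma(0)
From (E1): gamma(1) = A gamma(0) + B with
  A = phi_1 / (1 - phi_2) = 0.407 / 1.481 = 0.274814,   B = c_1 / (1 - phi_2) = 0 / 1.481 = 0.
Insert (E2) into (E0): gamma(0) (1 - phi_2^2) = phi_1 (1 + phi_2) gamma(1) + c_0.
  phi_1 (1 + phi_2) = (0.407)(0.519) = 0.211233,   1 - phi_2^2 = 0.768639.
Replace gamma(1) by A gamma(0) + B and collect gamma(0):
  gamma(0) [0.768639 - (0.211233)(0.274814)] = c_0 = 4
  gamma(0) * 0.710589 = 4
  gamma(0) = 4 / 0.710589 = 5.629132.
  gamma(1) = A gamma(0) = (0.274814)(5.629132) = 1.546966.
  gamma(2) = phi_1 gamma(1) + phi_2 gamma(0) = (0.407)(1.546966) + (-0.481)(5.629132) = -2.077997.
Therefore gamma(2) = -2.0780 (to 4 decimal places).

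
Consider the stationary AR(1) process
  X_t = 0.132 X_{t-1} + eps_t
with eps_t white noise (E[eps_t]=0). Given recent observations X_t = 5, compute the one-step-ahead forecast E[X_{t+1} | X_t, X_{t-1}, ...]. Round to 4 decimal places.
E[X_{t+1} \mid \mathcal F_t] = 0.6600

For an AR(p) model X_t = c + sum_i phi_i X_{t-i} + eps_t, the
one-step-ahead conditional mean is
  E[X_{t+1} | X_t, ...] = c + sum_i phi_i X_{t+1-i}.
Substitute known values:
  E[X_{t+1} | ...] = (0.132) * (5)
                   = 0.6600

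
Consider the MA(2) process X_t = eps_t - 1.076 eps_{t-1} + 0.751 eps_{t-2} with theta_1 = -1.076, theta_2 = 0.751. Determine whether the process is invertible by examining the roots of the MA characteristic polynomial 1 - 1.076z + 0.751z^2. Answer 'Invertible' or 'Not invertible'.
\text{Invertible}

The MA(q) characteristic polynomial is P(z) = 1 - 1.076z + 0.751z^2.
Invertibility requires all roots to lie outside the unit circle, i.e. |z| > 1 for every root.
Set 1 + (-1.076) z + (0.751) z^2 = 0, i.e. a z^2 + b z + c = 0 with a = 0.751, b = -1.076, c = 1.
Discriminant D = b^2 - 4ac = (-1.076)^2 - 4*(0.751)*1 = 1.157776 - (3.004) = -1.846224.
D < 0, so the roots are the complex-conjugate pair z = (-b +/- i sqrt(-D)) / (2a) = 0.7164 +/- 0.9046i.
For a conjugate pair |z|^2 = z * conj(z) = (product of roots) = c/a = 1/(0.751) = 1.331558, so |z| = sqrt(1.331558) = 1.1539 for both roots.
Moduli of all roots: 1.1539, 1.1539.
All moduli strictly greater than 1? Yes.
Verdict: Invertible.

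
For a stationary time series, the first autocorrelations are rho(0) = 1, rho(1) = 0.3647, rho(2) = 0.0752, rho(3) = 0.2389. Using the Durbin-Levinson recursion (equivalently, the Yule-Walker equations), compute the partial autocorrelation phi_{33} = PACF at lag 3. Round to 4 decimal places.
\phi_{33} = 0.2711

The PACF at lag k is phi_{kk}, the last component of the solution
to the Yule-Walker system G_k phi = r_k where
  (G_k)_{ij} = rho(|i - j|), (r_k)_i = rho(i), i,j = 1..k.
Equivalently, Durbin-Levinson gives phi_{kk} iteratively:
  phi_{11} = rho(1)
  phi_{kk} = [rho(k) - sum_{j=1..k-1} phi_{k-1,j} rho(k-j)]
            / [1 - sum_{j=1..k-1} phi_{k-1,j} rho(j)],
  phi_{k,j} = phi_{k-1,j} - phi_{kk} phi_{k-1,k-j},  j = 1..k-1.
Step k = 1:
  phi_11 = rho(1) = 0.3647.
Step k = 2:
  phi_22 = [rho(2) - phi_11 rho(1)] / [1 - phi_11 rho(1)] = [0.0752 - (0.3647)(0.3647)] / [1 - (0.3647)(0.3647)]
         = -0.05780609 / 0.86699391 = -0.066674.
  Update: phi_21 = phi_11 - phi_22 phi_11 = 0.3647 - (-0.066674)(0.3647) = 0.389016.
Step k = 3:
  phi_33 = [rho(3) - phi_21 rho(2) - phi_22 rho(1)] / [1 - phi_21 rho(1) - phi_22 rho(2)]
    numerator   = 0.2389 - (0.389016)(0.0752) - (-0.066674)(0.3647) = 0.23396206
    denominator = 1 - (0.389016)(0.3647) - (-0.066674)(0.0752) = 0.86313974
  phi_33 = 0.23396206 / 0.86313974 = 0.2711.
Therefore phi_{33} = 0.2711.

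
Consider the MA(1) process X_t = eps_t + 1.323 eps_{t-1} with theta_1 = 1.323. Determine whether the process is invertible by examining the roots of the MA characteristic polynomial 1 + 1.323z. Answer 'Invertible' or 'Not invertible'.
\text{Not invertible}

The MA(q) characteristic polynomial is P(z) = 1 + 1.323z.
Invertibility requires all roots to lie outside the unit circle, i.e. |z| > 1 for every root.
This is linear in z: 1 + (1.323) z = 0  =>  z = -1/(1.323) = -0.755858,  |z| = 0.755858.
Moduli of all roots: 0.7559.
All moduli strictly greater than 1? No.
Verdict: Not invertible.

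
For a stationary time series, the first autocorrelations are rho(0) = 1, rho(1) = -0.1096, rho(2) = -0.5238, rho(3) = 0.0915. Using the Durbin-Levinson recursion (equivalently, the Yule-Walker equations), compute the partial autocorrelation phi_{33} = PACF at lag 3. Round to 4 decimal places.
\phi_{33} = -0.0810

The PACF at lag k is phi_{kk}, the last component of the solution
to the Yule-Walker system G_k phi = r_k where
  (G_k)_{ij} = rho(|i - j|), (r_k)_i = rho(i), i,j = 1..k.
Equivalently, Durbin-Levinson gives phi_{kk} iteratively:
  phi_{11} = rho(1)
  phi_{kk} = [rho(k) - sum_{j=1..k-1} phi_{k-1,j} rho(k-j)]
            / [1 - sum_{j=1..k-1} phi_{k-1,j} rho(j)],
  phi_{k,j} = phi_{k-1,j} - phi_{kk} phi_{k-1,k-j},  j = 1..k-1.
Step k = 1:
  phi_11 = rho(1) = -0.1096.
Step k = 2:
  phi_22 = [rho(2) - phi_11 rho(1)] / [1 - phi_11 rho(1)] = [-0.5238 - (-0.1096)(-0.1096)] / [1 - (-0.1096)(-0.1096)]
         = -0.53581216 / 0.98798784 = -0.542327.
  Update: phi_21 = phi_11 - phi_22 phi_11 = -0.1096 - (-0.542327)(-0.1096) = -0.169039.
Step k = 3:
  phi_33 = [rho(3) - phi_21 rho(2) - phi_22 rho(1)] / [1 - phi_21 rho(1) - phi_22 rho(2)]
    numerator   = 0.0915 - (-0.169039)(-0.5238) - (-0.542327)(-0.1096) = -0.05648163
    denominator = 1 - (-0.169039)(-0.1096) - (-0.542327)(-0.5238) = 0.69740261
  phi_33 = -0.05648163 / 0.69740261 = -0.081.
Therefore phi_{33} = -0.0810.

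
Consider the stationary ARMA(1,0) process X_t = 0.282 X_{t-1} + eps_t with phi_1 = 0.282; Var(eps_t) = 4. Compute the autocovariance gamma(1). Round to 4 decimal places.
\gamma(1) = 1.2255

Multiply the model equation by X_{t-k} and take expectations. With theta_0 = psi_0 = 1 and psi_j the MA(infinity) weights, this gives
  gamma(k) - sum_i phi_i gamma(k-i) = c_k,
  c_k = sigma^2 * sum_{j=k..q} theta_j psi_{j-k}   (c_k = 0 for k > q),
using gamma(-m) = gamma(m).
Pure AR (q = 0): c_0 = sigma^2 = 4, c_k = 0 for k >= 1.
Equations for k = 0 and k = 1 (AR order 1):
  gamma(0) = phi_1 gamma(1) + c_0
  gamma(1) = phi_1 gamma(0) + c_1
Substituting the second into the first: gamma(0) (1 - phi_1^2) = c_0 + phi_1 c_1, so
  gamma(0) = c_0 / (1 - phi_1^2) = 4 / (1 - (0.282)^2) = 4 / 0.920476 = 4.345578.
  gamma(1) = phi_1 gamma(0) = (0.282)(4.345578) = 1.225453.
Therefore gamma(1) = 1.2255 (to 4 decimal places).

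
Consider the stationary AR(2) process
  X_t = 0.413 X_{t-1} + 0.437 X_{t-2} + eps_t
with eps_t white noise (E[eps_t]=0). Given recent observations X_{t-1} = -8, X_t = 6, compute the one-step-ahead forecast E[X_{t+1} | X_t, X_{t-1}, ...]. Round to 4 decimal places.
E[X_{t+1} \mid \mathcal F_t] = -1.0180

For an AR(p) model X_t = c + sum_i phi_i X_{t-i} + eps_t, the
one-step-ahead conditional mean is
  E[X_{t+1} | X_t, ...] = c + sum_i phi_i X_{t+1-i}.
Substitute known values:
  E[X_{t+1} | ...] = (0.413) * (6) + (0.437) * (-8)
                   = -1.0180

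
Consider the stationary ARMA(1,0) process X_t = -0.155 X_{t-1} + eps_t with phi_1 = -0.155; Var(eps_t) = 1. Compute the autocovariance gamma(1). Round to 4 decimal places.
\gamma(1) = -0.1588

Multiply the model equation by X_{t-k} and take expectations. With theta_0 = psi_0 = 1 and psi_j the MA(infinity) weights, this gives
  gamma(k) - sum_i phi_i gamma(k-i) = c_k,
  c_k = sigma^2 * sum_{j=k..q} theta_j psi_{j-k}   (c_k = 0 for k > q),
using gamma(-m) = gamma(m).
Pure AR (q = 0): c_0 = sigma^2 = 1, c_k = 0 for k >= 1.
Equations for k = 0 and k = 1 (AR order 1):
  gamma(0) = phi_1 gamma(1) + c_0
  gamma(1) = phi_1 gamma(0) + c_1
Substituting the second into the first: gamma(0) (1 - phi_1^2) = c_0 + phi_1 c_1, so
  gamma(0) = c_0 / (1 - phi_1^2) = 1 / (1 - (-0.155)^2) = 1 / 0.975975 = 1.024616.
  gamma(1) = phi_1 gamma(0) = (-0.155)(1.024616) = -0.158816.
Therefore gamma(1) = -0.1588 (to 4 decimal places).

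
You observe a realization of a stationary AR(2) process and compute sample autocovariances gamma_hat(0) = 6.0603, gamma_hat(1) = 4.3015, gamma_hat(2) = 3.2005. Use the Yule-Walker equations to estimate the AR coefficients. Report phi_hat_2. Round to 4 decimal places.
\hat\phi_{2} = 0.0490

The Yule-Walker equations for an AR(p) process read, in matrix form,
  Gamma_p phi = r_p,   with   (Gamma_p)_{ij} = gamma(|i - j|),
                       (r_p)_i = gamma(i),   i,j = 1..p.
Substitute the sample gammas (Toeplitz matrix and right-hand side of size 2):
  Gamma_p = [[6.0603, 4.3015], [4.3015, 6.0603]]
  r_p     = [4.3015, 3.2005]
Written out:
  6.0603 phi_1 + 4.3015 phi_2 = 4.3015
  4.3015 phi_1 + 6.0603 phi_2 = 3.2005
Solve by Cramer's rule:
  det = gamma(0)^2 - gamma(1)^2 = (6.0603)^2 - (4.3015)^2 = 36.72723609 - 18.50290225 = 18.22433384
  phi_hat_1 = [gamma(1) gamma(0) - gamma(1) gamma(2)] / det = [(4.3015)(6.0603) - (4.3015)(3.2005)] / 18.22433384 = 12.3014297 / 18.22433384 = 0.675
  phi_hat_2 = [gamma(0) gamma(2) - gamma(1)^2] / det = [(6.0603)(3.2005) - (4.3015)^2] / 18.22433384 = 0.8930879 / 18.22433384 = 0.049
So phi_hat = [0.6750, 0.0490].
Therefore phi_hat_2 = 0.0490.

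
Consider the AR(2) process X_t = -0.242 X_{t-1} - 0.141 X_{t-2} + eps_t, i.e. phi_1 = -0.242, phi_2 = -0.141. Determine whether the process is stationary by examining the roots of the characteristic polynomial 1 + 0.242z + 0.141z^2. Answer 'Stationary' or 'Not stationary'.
\text{Stationary}

The AR(p) characteristic polynomial is P(z) = 1 + 0.242z + 0.141z^2.
Stationarity requires all roots to lie outside the unit circle, i.e. |z| > 1 for every root.
Set 1 + (0.242) z + (0.141) z^2 = 0, i.e. a z^2 + b z + c = 0 with a = 0.141, b = 0.242, c = 1.
Discriminant D = b^2 - 4ac = (0.242)^2 - 4*(0.141)*1 = 0.058564 - (0.564) = -0.505436.
D < 0, so the roots are the complex-conjugate pair z = (-b +/- i sqrt(-D)) / (2a) = -0.8582 +/- 2.5211i.
For a conjugate pair |z|^2 = z * conj(z) = (product of roots) = c/a = 1/(0.141) = 7.092199, so |z| = sqrt(7.092199) = 2.6631 for both roots.
Moduli of all roots: 2.6631, 2.6631.
All moduli strictly greater than 1? Yes.
Verdict: Stationary.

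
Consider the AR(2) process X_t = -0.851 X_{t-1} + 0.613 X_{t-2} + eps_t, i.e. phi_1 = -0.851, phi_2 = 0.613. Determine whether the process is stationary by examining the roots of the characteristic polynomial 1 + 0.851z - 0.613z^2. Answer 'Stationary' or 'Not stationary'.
\text{Not stationary}

The AR(p) characteristic polynomial is P(z) = 1 + 0.851z - 0.613z^2.
Stationarity requires all roots to lie outside the unit circle, i.e. |z| > 1 for every root.
Set 1 + (0.851) z + (-0.613) z^2 = 0, i.e. a z^2 + b z + c = 0 with a = -0.613, b = 0.851, c = 1.
Discriminant D = b^2 - 4ac = (0.851)^2 - 4*(-0.613)*1 = 0.724201 - (-2.452) = 3.176201.
D >= 0, so the roots are real: z = (-b +/- sqrt(D)) / (2a) = (-0.851 +/- 1.78219) / (-1.226).
  z_1 = (-0.851 + 1.78219) / (-1.226) = -0.7595,   |z_1| = 0.7595.
  z_2 = (-0.851 - 1.78219) / (-1.226) = 2.1478,   |z_2| = 2.1478.
Moduli of all roots: 0.7595, 2.1478.
All moduli strictly greater than 1? No.
Verdict: Not stationary.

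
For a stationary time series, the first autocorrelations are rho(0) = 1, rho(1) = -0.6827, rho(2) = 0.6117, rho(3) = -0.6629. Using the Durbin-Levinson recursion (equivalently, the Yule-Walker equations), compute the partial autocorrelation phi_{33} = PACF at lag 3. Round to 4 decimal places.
\phi_{33} = -0.3500

The PACF at lag k is phi_{kk}, the last component of the solution
to the Yule-Walker system G_k phi = r_k where
  (G_k)_{ij} = rho(|i - j|), (r_k)_i = rho(i), i,j = 1..k.
Equivalently, Durbin-Levinson gives phi_{kk} iteratively:
  phi_{11} = rho(1)
  phi_{kk} = [rho(k) - sum_{j=1..k-1} phi_{k-1,j} rho(k-j)]
            / [1 - sum_{j=1..k-1} phi_{k-1,j} rho(j)],
  phi_{k,j} = phi_{k-1,j} - phi_{kk} phi_{k-1,k-j},  j = 1..k-1.
Step k = 1:
  phi_11 = rho(1) = -0.6827.
Step k = 2:
  phi_22 = [rho(2) - phi_11 rho(1)] / [1 - phi_11 rho(1)] = [0.6117 - (-0.6827)(-0.6827)] / [1 - (-0.6827)(-0.6827)]
         = 0.14562071 / 0.53392071 = 0.272738.
  Update: phi_21 = phi_11 - phi_22 phi_11 = -0.6827 - (0.272738)(-0.6827) = -0.496501.
Step k = 3:
  phi_33 = [rho(3) - phi_21 rho(2) - phi_22 rho(1)] / [1 - phi_21 rho(1) - phi_22 rho(2)]
    numerator   = -0.6629 - (-0.496501)(0.6117) - (0.272738)(-0.6827) = -0.17299152
    denominator = 1 - (-0.496501)(-0.6827) - (0.272738)(0.6117) = 0.49420434
  phi_33 = -0.17299152 / 0.49420434 = -0.35.
Therefore phi_{33} = -0.3500.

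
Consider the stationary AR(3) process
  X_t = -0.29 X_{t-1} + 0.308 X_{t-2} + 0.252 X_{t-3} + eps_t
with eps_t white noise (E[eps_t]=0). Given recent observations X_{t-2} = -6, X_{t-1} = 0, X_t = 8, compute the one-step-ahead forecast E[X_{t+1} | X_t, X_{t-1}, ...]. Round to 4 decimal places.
E[X_{t+1} \mid \mathcal F_t] = -3.8320

For an AR(p) model X_t = c + sum_i phi_i X_{t-i} + eps_t, the
one-step-ahead conditional mean is
  E[X_{t+1} | X_t, ...] = c + sum_i phi_i X_{t+1-i}.
Substitute known values:
  E[X_{t+1} | ...] = (-0.29) * (8) + (0.308) * (0) + (0.252) * (-6)
                   = -3.8320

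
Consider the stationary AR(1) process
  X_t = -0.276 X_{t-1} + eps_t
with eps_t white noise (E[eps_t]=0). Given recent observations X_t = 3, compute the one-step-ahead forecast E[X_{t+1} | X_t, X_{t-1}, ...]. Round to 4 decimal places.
E[X_{t+1} \mid \mathcal F_t] = -0.8280

For an AR(p) model X_t = c + sum_i phi_i X_{t-i} + eps_t, the
one-step-ahead conditional mean is
  E[X_{t+1} | X_t, ...] = c + sum_i phi_i X_{t+1-i}.
Substitute known values:
  E[X_{t+1} | ...] = (-0.276) * (3)
                   = -0.8280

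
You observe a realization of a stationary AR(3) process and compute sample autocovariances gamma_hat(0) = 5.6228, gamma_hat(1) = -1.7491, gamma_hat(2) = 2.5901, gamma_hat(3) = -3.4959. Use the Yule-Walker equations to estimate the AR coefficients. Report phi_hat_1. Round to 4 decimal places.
\hat\phi_{1} = 0.0330

The Yule-Walker equations for an AR(p) process read, in matrix form,
  Gamma_p phi = r_p,   with   (Gamma_p)_{ij} = gamma(|i - j|),
                       (r_p)_i = gamma(i),   i,j = 1..p.
Substitute the sample gammas (Toeplitz matrix and right-hand side of size 3):
  Gamma_p = [[5.6228, -1.7491, 2.5901], [-1.7491, 5.6228, -1.7491], [2.5901, -1.7491, 5.6228]]
  r_p     = [-1.7491, 2.5901, -3.4959]
Written out (R1..R3):
  (R1) 5.6228 phi_1 - 1.7491 phi_2 + 2.5901 phi_3 = -1.7491
  (R2) -1.7491 phi_1 + 5.6228 phi_2 - 1.7491 phi_3 = 2.5901
  (R3) 2.5901 phi_1 - 1.7491 phi_2 + 5.6228 phi_3 = -3.4959
Gaussian elimination:
  R2 <- R2 - (-1.7491/5.6228) R1 = R2 - (-0.311073) R1:  5.078703 phi_2 - 0.94339 phi_3 = 2.046003
  R3 <- R3 - (2.5901/5.6228) R1 = R3 - (0.460642) R1:  -0.94339 phi_2 + 4.42969 phi_3 = -2.69019
  R3 <- R3 - (-0.94339/5.078703) R2 = R3 - (-0.185754) R2:  4.254451 phi_3 = -2.310137
Back-substitution:
  phi_hat_3 = -2.310137 / 4.254451 = -0.542993
  phi_hat_2 = (2.046003 - (-0.94339)(-0.542993)) / 5.078703 = 0.301996
  phi_hat_1 = (-1.7491 - (-1.7491)(0.301996) - (2.5901)(-0.542993)) / 5.6228 = 0.032996
So phi_hat = [0.0330, 0.3020, -0.5430].
Therefore phi_hat_1 = 0.0330.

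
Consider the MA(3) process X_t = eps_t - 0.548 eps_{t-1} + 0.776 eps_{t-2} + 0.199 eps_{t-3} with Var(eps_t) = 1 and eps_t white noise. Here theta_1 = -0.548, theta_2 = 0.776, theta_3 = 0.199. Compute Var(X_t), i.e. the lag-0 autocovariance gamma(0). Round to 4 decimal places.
\gamma(0) = 1.9421

For an MA(q) process X_t = eps_t + sum_i theta_i eps_{t-i} with
Var(eps_t) = sigma^2, the variance is
  gamma(0) = sigma^2 * (1 + sum_i theta_i^2).
  sum_i theta_i^2 = (-0.548)^2 + (0.776)^2 + (0.199)^2 = 0.300304 + 0.602176 + 0.039601 = 0.942081.
  gamma(0) = 1 * (1 + 0.942081) = 1 * 1.942081 = 1.942081, which rounds to 1.9421.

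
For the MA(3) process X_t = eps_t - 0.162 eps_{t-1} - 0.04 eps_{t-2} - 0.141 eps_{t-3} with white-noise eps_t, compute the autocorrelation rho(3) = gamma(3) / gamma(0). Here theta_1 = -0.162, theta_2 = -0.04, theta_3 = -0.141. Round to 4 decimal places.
\rho(3) = -0.1346

For an MA(q) process with theta_0 = 1, the autocovariance is
  gamma(k) = sigma^2 * sum_{i=0..q-k} theta_i * theta_{i+k},
and rho(k) = gamma(k) / gamma(0). Sigma^2 cancels.
  numerator   = (1)*(-0.141) = -0.141.
  denominator = (1)^2 + (-0.162)^2 + (-0.04)^2 + (-0.141)^2 = 1.047725.
  rho(3) = -0.141 / 1.047725 = -0.1346.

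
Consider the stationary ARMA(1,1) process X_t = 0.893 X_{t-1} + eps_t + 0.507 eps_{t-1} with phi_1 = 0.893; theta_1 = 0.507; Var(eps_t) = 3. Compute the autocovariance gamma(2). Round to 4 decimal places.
\gamma(2) = 26.9003

Multiply the model equation by X_{t-k} and take expectations. With theta_0 = psi_0 = 1 and psi_j the MA(infinity) weights, this gives
  gamma(k) - sum_i phi_i gamma(k-i) = c_k,
  c_k = sigma^2 * sum_{j=k..q} theta_j psi_{j-k}   (c_k = 0 for k > q),
using gamma(-m) = gamma(m).
psi-weights needed (psi_j = theta_j + sum_i phi_i psi_{j-i}):
  psi_1 = theta_1 + phi_1 = 0.507 + (0.893) = 1.4
Right-hand sides:
  c_0 = sigma^2 (1 + theta_1 psi_1) = 3 * (1 + (0.507)(1.4)) = 3 * 1.7098 = 5.1294
  c_1 = sigma^2 theta_1 = 3 * (0.507) = 1.521
  c_2 = 0
Equations for k = 0 and k = 1 (AR order 1):
  gamma(0) = phi_1 gamma(1) + c_0
  gamma(1) = phi_1 gamma(0) + c_1
Substituting the second into the first: gamma(0) (1 - phi_1^2) = c_0 + phi_1 c_1, so
  gamma(0) = (c_0 + phi_1 c_1) / (1 - phi_1^2) = (5.1294 + (0.893)(1.521)) / (1 - (0.893)^2) = 6.487653 / 0.202551 = 32.029726.
  gamma(1) = phi_1 gamma(0) + c_1 = (0.893)(32.029726) + (1.521) = 30.123545.
For k = 2 (> q): gamma(2) = phi_1 gamma(1) = (0.893)(30.123545) = 26.900326.
Therefore gamma(2) = 26.9003 (to 4 decimal places).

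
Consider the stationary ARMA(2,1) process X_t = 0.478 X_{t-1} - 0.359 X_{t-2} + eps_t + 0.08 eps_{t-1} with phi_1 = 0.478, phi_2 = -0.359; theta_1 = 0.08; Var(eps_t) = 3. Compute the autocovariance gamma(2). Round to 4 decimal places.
\gamma(2) = -0.7127

Multiply the model equation by X_{t-k} and take expectations. With theta_0 = psi_0 = 1 and psi_j the MA(infinity) weights, this gives
  gamma(k) - sum_i phi_i gamma(k-i) = c_k,
  c_k = sigma^2 * sum_{j=k..q} theta_j psi_{j-k}   (c_k = 0 for k > q),
using gamma(-m) = gamma(m).
psi-weights needed (psi_j = theta_j + sum_i phi_i psi_{j-i}):
  psi_1 = theta_1 + phi_1 = 0.08 + (0.478) = 0.558
Right-hand sides:
  c_0 = sigma^2 (1 + theta_1 psi_1) = 3 * (1 + (0.08)(0.558)) = 3 * 1.04464 = 3.13392
  c_1 = sigma^2 theta_1 = 3 * (0.08) = 0.24
  c_2 = 0
Equations for k = 0, 1, 2 (AR order 2, c_2 = 0):
  (E0) gamma(0) = phi_1 gamma(1) + phi_2 gamma(2) + c_0
  (E1) gamma(1) = phi_1 gamma(0) + phi_2 gamma(1) + c_1
  (E2) gamma(2) = phi_1 gamma(1) + phi_2 gamma(0)
From (E1): gamma(1) = A gamma(0) + B with
  A = phi_1 / (1 - phi_2) = 0.478 / 1.359 = 0.351729,   B = c_1 / (1 - phi_2) = 0.24 / 1.359 = 0.1766.
Insert (E2) into (E0): gamma(0) (1 - phi_2^2) = phi_1 (1 + phi_2) gamma(1) + c_0.
  phi_1 (1 + phi_2) = (0.478)(0.641) = 0.306398,   1 - phi_2^2 = 0.871119.
Replace gamma(1) by A gamma(0) + B and collect gamma(0):
  gamma(0) [0.871119 - (0.306398)(0.351729)] = (0.306398)(0.1766) + 3.13392
  gamma(0) * 0.76335 = 3.18803
  gamma(0) = 3.18803 / 0.76335 = 4.176368.
  gamma(1) = A gamma(0) + B = (0.351729)(4.176368) + (0.1766) = 1.645551.
  gamma(2) = phi_1 gamma(1) + phi_2 gamma(0) = (0.478)(1.645551) + (-0.359)(4.176368) = -0.712743.
Therefore gamma(2) = -0.7127 (to 4 decimal places).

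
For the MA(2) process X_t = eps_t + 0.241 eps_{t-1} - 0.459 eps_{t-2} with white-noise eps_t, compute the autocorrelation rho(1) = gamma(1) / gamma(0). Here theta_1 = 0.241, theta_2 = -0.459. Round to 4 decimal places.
\rho(1) = 0.1028

For an MA(q) process with theta_0 = 1, the autocovariance is
  gamma(k) = sigma^2 * sum_{i=0..q-k} theta_i * theta_{i+k},
and rho(k) = gamma(k) / gamma(0). Sigma^2 cancels.
  numerator   = (1)*(0.241) + (0.241)*(-0.459) = 0.130381.
  denominator = (1)^2 + (0.241)^2 + (-0.459)^2 = 1.268762.
  rho(1) = 0.130381 / 1.268762 = 0.1028.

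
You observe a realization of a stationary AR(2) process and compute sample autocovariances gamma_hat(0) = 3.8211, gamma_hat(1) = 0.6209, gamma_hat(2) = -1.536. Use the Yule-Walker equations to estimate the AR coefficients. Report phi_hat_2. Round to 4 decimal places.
\hat\phi_{2} = -0.4400

The Yule-Walker equations for an AR(p) process read, in matrix form,
  Gamma_p phi = r_p,   with   (Gamma_p)_{ij} = gamma(|i - j|),
                       (r_p)_i = gamma(i),   i,j = 1..p.
Substitute the sample gammas (Toeplitz matrix and right-hand side of size 2):
  Gamma_p = [[3.8211, 0.6209], [0.6209, 3.8211]]
  r_p     = [0.6209, -1.536]
Written out:
  3.8211 phi_1 + 0.6209 phi_2 = 0.6209
  0.6209 phi_1 + 3.8211 phi_2 = -1.536
Solve by Cramer's rule:
  det = gamma(0)^2 - gamma(1)^2 = (3.8211)^2 - (0.6209)^2 = 14.60080521 - 0.38551681 = 14.2152884
  phi_hat_1 = [gamma(1) gamma(0) - gamma(1) gamma(2)] / det = [(0.6209)(3.8211) - (0.6209)(-1.536)] / 14.2152884 = 3.32622339 / 14.2152884 = 0.234
  phi_hat_2 = [gamma(0) gamma(2) - gamma(1)^2] / det = [(3.8211)(-1.536) - (0.6209)^2] / 14.2152884 = -6.25472641 / 14.2152884 = -0.44
So phi_hat = [0.2340, -0.4400].
Therefore phi_hat_2 = -0.4400.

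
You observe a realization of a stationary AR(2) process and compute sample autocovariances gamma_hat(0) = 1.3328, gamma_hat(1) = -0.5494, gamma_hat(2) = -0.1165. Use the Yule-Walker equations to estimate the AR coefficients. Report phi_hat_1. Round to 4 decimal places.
\hat\phi_{1} = -0.5400

The Yule-Walker equations for an AR(p) process read, in matrix form,
  Gamma_p phi = r_p,   with   (Gamma_p)_{ij} = gamma(|i - j|),
                       (r_p)_i = gamma(i),   i,j = 1..p.
Substitute the sample gammas (Toeplitz matrix and right-hand side of size 2):
  Gamma_p = [[1.3328, -0.5494], [-0.5494, 1.3328]]
  r_p     = [-0.5494, -0.1165]
Written out:
  1.3328 phi_1 - 0.5494 phi_2 = -0.5494
  -0.5494 phi_1 + 1.3328 phi_2 = -0.1165
Solve by Cramer's rule:
  det = gamma(0)^2 - gamma(1)^2 = (1.3328)^2 - (-0.5494)^2 = 1.77635584 - 0.30184036 = 1.47451548
  phi_hat_1 = [gamma(1) gamma(0) - gamma(1) gamma(2)] / det = [(-0.5494)(1.3328) - (-0.5494)(-0.1165)] / 1.47451548 = -0.79624542 / 1.47451548 = -0.54
  phi_hat_2 = [gamma(0) gamma(2) - gamma(1)^2] / det = [(1.3328)(-0.1165) - (-0.5494)^2] / 1.47451548 = -0.45711156 / 1.47451548 = -0.31
So phi_hat = [-0.5400, -0.3100].
Therefore phi_hat_1 = -0.5400.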